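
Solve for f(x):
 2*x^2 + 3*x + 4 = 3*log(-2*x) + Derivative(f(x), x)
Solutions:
 f(x) = C1 + 2*x^3/3 + 3*x^2/2 - 3*x*log(-x) + x*(7 - 3*log(2))


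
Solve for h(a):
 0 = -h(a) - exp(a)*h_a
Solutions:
 h(a) = C1*exp(exp(-a))


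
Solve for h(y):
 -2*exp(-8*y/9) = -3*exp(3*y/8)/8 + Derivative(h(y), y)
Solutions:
 h(y) = C1 + exp(3*y/8) + 9*exp(-8*y/9)/4


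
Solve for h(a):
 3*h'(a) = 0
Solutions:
 h(a) = C1


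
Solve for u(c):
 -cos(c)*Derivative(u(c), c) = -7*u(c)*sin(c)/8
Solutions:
 u(c) = C1/cos(c)^(7/8)


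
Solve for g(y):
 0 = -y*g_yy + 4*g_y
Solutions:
 g(y) = C1 + C2*y^5


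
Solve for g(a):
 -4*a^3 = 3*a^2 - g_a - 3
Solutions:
 g(a) = C1 + a^4 + a^3 - 3*a


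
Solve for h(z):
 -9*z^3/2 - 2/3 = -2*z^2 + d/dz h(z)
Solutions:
 h(z) = C1 - 9*z^4/8 + 2*z^3/3 - 2*z/3


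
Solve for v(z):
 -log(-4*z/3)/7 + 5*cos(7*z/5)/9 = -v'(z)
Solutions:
 v(z) = C1 + z*log(-z)/7 - z*log(3)/7 - z/7 + 2*z*log(2)/7 - 25*sin(7*z/5)/63


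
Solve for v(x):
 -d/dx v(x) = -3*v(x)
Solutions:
 v(x) = C1*exp(3*x)


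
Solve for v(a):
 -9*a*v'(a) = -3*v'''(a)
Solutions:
 v(a) = C1 + Integral(C2*airyai(3^(1/3)*a) + C3*airybi(3^(1/3)*a), a)


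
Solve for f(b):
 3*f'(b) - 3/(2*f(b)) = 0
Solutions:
 f(b) = -sqrt(C1 + b)
 f(b) = sqrt(C1 + b)


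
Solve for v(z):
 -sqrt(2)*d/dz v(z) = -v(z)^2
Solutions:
 v(z) = -2/(C1 + sqrt(2)*z)


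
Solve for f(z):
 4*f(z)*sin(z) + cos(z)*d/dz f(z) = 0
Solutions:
 f(z) = C1*cos(z)^4


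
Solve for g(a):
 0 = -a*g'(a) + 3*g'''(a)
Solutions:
 g(a) = C1 + Integral(C2*airyai(3^(2/3)*a/3) + C3*airybi(3^(2/3)*a/3), a)


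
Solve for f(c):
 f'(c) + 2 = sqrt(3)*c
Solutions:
 f(c) = C1 + sqrt(3)*c^2/2 - 2*c


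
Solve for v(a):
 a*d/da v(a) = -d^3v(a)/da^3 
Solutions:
 v(a) = C1 + Integral(C2*airyai(-a) + C3*airybi(-a), a)


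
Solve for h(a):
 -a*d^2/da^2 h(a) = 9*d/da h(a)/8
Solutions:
 h(a) = C1 + C2/a^(1/8)


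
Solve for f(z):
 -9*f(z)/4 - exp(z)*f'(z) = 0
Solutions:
 f(z) = C1*exp(9*exp(-z)/4)


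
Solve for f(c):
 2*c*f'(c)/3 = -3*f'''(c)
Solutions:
 f(c) = C1 + Integral(C2*airyai(-6^(1/3)*c/3) + C3*airybi(-6^(1/3)*c/3), c)


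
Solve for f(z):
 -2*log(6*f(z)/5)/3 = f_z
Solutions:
 -3*Integral(1/(-log(_y) - log(6) + log(5)), (_y, f(z)))/2 = C1 - z


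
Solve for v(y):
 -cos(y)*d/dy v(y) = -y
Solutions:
 v(y) = C1 + Integral(y/cos(y), y)


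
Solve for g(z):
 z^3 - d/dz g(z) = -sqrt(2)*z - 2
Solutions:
 g(z) = C1 + z^4/4 + sqrt(2)*z^2/2 + 2*z


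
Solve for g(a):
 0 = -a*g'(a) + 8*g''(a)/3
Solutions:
 g(a) = C1 + C2*erfi(sqrt(3)*a/4)


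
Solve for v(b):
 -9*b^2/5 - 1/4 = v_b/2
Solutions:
 v(b) = C1 - 6*b^3/5 - b/2


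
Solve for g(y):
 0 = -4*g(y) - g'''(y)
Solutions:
 g(y) = C3*exp(-2^(2/3)*y) + (C1*sin(2^(2/3)*sqrt(3)*y/2) + C2*cos(2^(2/3)*sqrt(3)*y/2))*exp(2^(2/3)*y/2)


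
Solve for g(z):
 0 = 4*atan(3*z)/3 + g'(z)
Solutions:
 g(z) = C1 - 4*z*atan(3*z)/3 + 2*log(9*z^2 + 1)/9


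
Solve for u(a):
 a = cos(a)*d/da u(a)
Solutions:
 u(a) = C1 + Integral(a/cos(a), a)


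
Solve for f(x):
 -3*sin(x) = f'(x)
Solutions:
 f(x) = C1 + 3*cos(x)


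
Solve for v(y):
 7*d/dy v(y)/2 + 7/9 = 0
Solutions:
 v(y) = C1 - 2*y/9


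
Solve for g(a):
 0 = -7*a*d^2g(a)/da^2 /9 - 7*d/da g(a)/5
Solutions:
 g(a) = C1 + C2/a^(4/5)


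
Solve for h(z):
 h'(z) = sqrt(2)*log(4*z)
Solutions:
 h(z) = C1 + sqrt(2)*z*log(z) - sqrt(2)*z + 2*sqrt(2)*z*log(2)


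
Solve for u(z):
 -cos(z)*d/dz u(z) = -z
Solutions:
 u(z) = C1 + Integral(z/cos(z), z)


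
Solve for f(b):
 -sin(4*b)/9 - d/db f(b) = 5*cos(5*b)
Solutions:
 f(b) = C1 - sin(5*b) + cos(4*b)/36


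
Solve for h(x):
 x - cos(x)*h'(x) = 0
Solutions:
 h(x) = C1 + Integral(x/cos(x), x)


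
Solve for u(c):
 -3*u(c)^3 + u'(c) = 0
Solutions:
 u(c) = -sqrt(2)*sqrt(-1/(C1 + 3*c))/2
 u(c) = sqrt(2)*sqrt(-1/(C1 + 3*c))/2


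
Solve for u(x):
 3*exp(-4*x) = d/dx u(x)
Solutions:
 u(x) = C1 - 3*exp(-4*x)/4


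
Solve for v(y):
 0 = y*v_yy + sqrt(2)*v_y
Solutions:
 v(y) = C1 + C2*y^(1 - sqrt(2))


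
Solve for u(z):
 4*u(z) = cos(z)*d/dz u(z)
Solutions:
 u(z) = C1*(sin(z)^2 + 2*sin(z) + 1)/(sin(z)^2 - 2*sin(z) + 1)


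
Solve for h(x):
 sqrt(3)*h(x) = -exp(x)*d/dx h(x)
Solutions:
 h(x) = C1*exp(sqrt(3)*exp(-x))


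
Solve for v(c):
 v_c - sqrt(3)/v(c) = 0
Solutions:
 v(c) = -sqrt(C1 + 2*sqrt(3)*c)
 v(c) = sqrt(C1 + 2*sqrt(3)*c)


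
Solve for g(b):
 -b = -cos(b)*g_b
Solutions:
 g(b) = C1 + Integral(b/cos(b), b)


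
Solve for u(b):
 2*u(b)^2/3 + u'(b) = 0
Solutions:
 u(b) = 3/(C1 + 2*b)


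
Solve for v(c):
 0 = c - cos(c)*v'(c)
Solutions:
 v(c) = C1 + Integral(c/cos(c), c)


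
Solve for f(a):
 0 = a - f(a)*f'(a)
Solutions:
 f(a) = -sqrt(C1 + a^2)
 f(a) = sqrt(C1 + a^2)


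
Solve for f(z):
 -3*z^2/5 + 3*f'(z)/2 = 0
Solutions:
 f(z) = C1 + 2*z^3/15


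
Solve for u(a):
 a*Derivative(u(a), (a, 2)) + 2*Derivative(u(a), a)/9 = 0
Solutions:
 u(a) = C1 + C2*a^(7/9)


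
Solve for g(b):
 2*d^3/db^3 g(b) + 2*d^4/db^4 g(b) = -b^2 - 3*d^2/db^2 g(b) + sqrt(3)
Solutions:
 g(b) = C1 + C2*b - b^4/36 + 2*b^3/27 + b^2*(4 + 9*sqrt(3))/54 + (C3*sin(sqrt(5)*b/2) + C4*cos(sqrt(5)*b/2))*exp(-b/2)


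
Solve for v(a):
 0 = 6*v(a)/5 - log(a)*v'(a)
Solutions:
 v(a) = C1*exp(6*li(a)/5)


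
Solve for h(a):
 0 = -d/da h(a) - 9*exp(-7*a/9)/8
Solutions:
 h(a) = C1 + 81*exp(-7*a/9)/56


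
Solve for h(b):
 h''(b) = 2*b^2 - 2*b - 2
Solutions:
 h(b) = C1 + C2*b + b^4/6 - b^3/3 - b^2


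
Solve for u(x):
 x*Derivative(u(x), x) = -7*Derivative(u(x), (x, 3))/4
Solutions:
 u(x) = C1 + Integral(C2*airyai(-14^(2/3)*x/7) + C3*airybi(-14^(2/3)*x/7), x)


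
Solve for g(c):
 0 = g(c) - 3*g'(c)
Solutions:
 g(c) = C1*exp(c/3)


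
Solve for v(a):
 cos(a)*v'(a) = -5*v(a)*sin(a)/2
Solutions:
 v(a) = C1*cos(a)^(5/2)


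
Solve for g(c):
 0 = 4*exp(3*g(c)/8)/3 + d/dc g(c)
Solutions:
 g(c) = 8*log((-1 - sqrt(3)*I)*(1/(C1 + 4*c))^(1/3))
 g(c) = 8*log((-1 + sqrt(3)*I)*(1/(C1 + 4*c))^(1/3))
 g(c) = 8*log(1/(C1 + 4*c))/3 + 8*log(2)


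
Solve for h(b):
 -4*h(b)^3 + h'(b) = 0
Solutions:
 h(b) = -sqrt(2)*sqrt(-1/(C1 + 4*b))/2
 h(b) = sqrt(2)*sqrt(-1/(C1 + 4*b))/2


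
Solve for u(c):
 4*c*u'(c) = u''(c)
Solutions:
 u(c) = C1 + C2*erfi(sqrt(2)*c)


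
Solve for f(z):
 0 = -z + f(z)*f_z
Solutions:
 f(z) = -sqrt(C1 + z^2)
 f(z) = sqrt(C1 + z^2)


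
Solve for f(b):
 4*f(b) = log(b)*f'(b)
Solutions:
 f(b) = C1*exp(4*li(b))


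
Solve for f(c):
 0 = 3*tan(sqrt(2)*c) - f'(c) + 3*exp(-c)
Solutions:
 f(c) = C1 + 3*sqrt(2)*log(tan(sqrt(2)*c)^2 + 1)/4 - 3*exp(-c)


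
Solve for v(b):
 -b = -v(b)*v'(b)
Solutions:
 v(b) = -sqrt(C1 + b^2)
 v(b) = sqrt(C1 + b^2)


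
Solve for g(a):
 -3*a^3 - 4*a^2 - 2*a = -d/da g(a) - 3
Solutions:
 g(a) = C1 + 3*a^4/4 + 4*a^3/3 + a^2 - 3*a


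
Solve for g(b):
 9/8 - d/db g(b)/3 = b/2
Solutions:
 g(b) = C1 - 3*b^2/4 + 27*b/8


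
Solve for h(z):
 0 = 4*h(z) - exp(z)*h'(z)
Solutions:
 h(z) = C1*exp(-4*exp(-z))


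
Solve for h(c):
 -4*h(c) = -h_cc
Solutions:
 h(c) = C1*exp(-2*c) + C2*exp(2*c)


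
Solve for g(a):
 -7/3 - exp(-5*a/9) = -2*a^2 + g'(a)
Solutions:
 g(a) = C1 + 2*a^3/3 - 7*a/3 + 9*exp(-5*a/9)/5


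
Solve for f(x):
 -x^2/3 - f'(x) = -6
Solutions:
 f(x) = C1 - x^3/9 + 6*x


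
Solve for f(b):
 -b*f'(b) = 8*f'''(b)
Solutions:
 f(b) = C1 + Integral(C2*airyai(-b/2) + C3*airybi(-b/2), b)


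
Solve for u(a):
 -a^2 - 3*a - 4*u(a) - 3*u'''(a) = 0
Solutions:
 u(a) = C3*exp(-6^(2/3)*a/3) - a^2/4 - 3*a/4 + (C1*sin(2^(2/3)*3^(1/6)*a/2) + C2*cos(2^(2/3)*3^(1/6)*a/2))*exp(6^(2/3)*a/6)


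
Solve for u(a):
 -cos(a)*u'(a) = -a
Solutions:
 u(a) = C1 + Integral(a/cos(a), a)


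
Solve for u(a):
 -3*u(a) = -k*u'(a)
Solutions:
 u(a) = C1*exp(3*a/k)


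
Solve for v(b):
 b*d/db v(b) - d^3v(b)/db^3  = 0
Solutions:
 v(b) = C1 + Integral(C2*airyai(b) + C3*airybi(b), b)


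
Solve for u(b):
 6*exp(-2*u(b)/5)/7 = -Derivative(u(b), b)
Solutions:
 u(b) = 5*log(-sqrt(C1 - 6*b)) - 5*log(35) + 5*log(70)/2
 u(b) = 5*log(C1 - 6*b)/2 - 5*log(35) + 5*log(70)/2


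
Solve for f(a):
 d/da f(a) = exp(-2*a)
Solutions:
 f(a) = C1 - exp(-2*a)/2


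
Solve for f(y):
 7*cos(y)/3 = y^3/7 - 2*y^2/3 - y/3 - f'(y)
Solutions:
 f(y) = C1 + y^4/28 - 2*y^3/9 - y^2/6 - 7*sin(y)/3


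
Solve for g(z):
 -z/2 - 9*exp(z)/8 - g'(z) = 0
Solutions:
 g(z) = C1 - z^2/4 - 9*exp(z)/8


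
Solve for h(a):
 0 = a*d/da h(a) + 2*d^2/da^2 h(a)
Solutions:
 h(a) = C1 + C2*erf(a/2)


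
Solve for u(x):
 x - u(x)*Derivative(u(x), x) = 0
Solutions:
 u(x) = -sqrt(C1 + x^2)
 u(x) = sqrt(C1 + x^2)


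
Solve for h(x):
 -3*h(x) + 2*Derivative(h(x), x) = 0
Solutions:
 h(x) = C1*exp(3*x/2)


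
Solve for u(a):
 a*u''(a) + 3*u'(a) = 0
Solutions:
 u(a) = C1 + C2/a^2


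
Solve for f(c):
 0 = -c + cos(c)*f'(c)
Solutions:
 f(c) = C1 + Integral(c/cos(c), c)


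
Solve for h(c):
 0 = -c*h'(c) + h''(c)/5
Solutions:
 h(c) = C1 + C2*erfi(sqrt(10)*c/2)


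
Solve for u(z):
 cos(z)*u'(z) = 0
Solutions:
 u(z) = C1


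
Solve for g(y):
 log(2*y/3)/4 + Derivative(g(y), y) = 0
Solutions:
 g(y) = C1 - y*log(y)/4 - y*log(2)/4 + y/4 + y*log(3)/4


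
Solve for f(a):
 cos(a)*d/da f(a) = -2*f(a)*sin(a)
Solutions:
 f(a) = C1*cos(a)^2


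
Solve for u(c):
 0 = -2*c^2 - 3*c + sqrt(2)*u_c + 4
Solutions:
 u(c) = C1 + sqrt(2)*c^3/3 + 3*sqrt(2)*c^2/4 - 2*sqrt(2)*c


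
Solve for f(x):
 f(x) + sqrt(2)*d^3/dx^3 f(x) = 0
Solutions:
 f(x) = C3*exp(-2^(5/6)*x/2) + (C1*sin(2^(5/6)*sqrt(3)*x/4) + C2*cos(2^(5/6)*sqrt(3)*x/4))*exp(2^(5/6)*x/4)


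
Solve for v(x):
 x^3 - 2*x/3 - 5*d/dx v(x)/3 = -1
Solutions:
 v(x) = C1 + 3*x^4/20 - x^2/5 + 3*x/5


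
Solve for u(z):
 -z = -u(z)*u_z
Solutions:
 u(z) = -sqrt(C1 + z^2)
 u(z) = sqrt(C1 + z^2)


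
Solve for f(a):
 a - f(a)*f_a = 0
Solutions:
 f(a) = -sqrt(C1 + a^2)
 f(a) = sqrt(C1 + a^2)


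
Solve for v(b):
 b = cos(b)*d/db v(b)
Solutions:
 v(b) = C1 + Integral(b/cos(b), b)


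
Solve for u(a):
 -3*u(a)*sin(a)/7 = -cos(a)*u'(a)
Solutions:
 u(a) = C1/cos(a)^(3/7)


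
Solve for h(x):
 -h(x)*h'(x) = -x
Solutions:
 h(x) = -sqrt(C1 + x^2)
 h(x) = sqrt(C1 + x^2)


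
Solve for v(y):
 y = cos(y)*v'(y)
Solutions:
 v(y) = C1 + Integral(y/cos(y), y)


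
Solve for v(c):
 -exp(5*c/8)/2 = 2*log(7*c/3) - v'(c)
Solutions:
 v(c) = C1 + 2*c*log(c) + 2*c*(-log(3) - 1 + log(7)) + 4*exp(5*c/8)/5


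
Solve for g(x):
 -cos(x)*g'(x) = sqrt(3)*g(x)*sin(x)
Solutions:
 g(x) = C1*cos(x)^(sqrt(3))


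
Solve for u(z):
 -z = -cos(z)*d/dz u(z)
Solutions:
 u(z) = C1 + Integral(z/cos(z), z)


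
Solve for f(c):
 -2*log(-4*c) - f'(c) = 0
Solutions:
 f(c) = C1 - 2*c*log(-c) + 2*c*(1 - 2*log(2))


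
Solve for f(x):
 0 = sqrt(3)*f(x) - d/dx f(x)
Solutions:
 f(x) = C1*exp(sqrt(3)*x)


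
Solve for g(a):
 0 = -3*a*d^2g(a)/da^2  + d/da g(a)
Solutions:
 g(a) = C1 + C2*a^(4/3)


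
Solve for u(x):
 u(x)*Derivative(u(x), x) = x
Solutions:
 u(x) = -sqrt(C1 + x^2)
 u(x) = sqrt(C1 + x^2)


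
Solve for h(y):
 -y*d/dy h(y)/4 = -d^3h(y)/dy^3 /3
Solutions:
 h(y) = C1 + Integral(C2*airyai(6^(1/3)*y/2) + C3*airybi(6^(1/3)*y/2), y)


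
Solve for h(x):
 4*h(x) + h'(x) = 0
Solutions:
 h(x) = C1*exp(-4*x)


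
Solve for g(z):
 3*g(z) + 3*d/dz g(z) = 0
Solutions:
 g(z) = C1*exp(-z)


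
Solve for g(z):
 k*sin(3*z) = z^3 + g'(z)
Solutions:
 g(z) = C1 - k*cos(3*z)/3 - z^4/4


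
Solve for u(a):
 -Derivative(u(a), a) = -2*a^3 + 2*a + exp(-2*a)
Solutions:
 u(a) = C1 + a^4/2 - a^2 + exp(-2*a)/2


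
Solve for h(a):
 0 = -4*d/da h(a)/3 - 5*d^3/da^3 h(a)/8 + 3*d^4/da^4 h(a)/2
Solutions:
 h(a) = C1 + C2*exp(a*(-(144*sqrt(20986) + 20861)^(1/3) - 25/(144*sqrt(20986) + 20861)^(1/3) + 10)/72)*sin(sqrt(3)*a*(-(144*sqrt(20986) + 20861)^(1/3) + 25/(144*sqrt(20986) + 20861)^(1/3))/72) + C3*exp(a*(-(144*sqrt(20986) + 20861)^(1/3) - 25/(144*sqrt(20986) + 20861)^(1/3) + 10)/72)*cos(sqrt(3)*a*(-(144*sqrt(20986) + 20861)^(1/3) + 25/(144*sqrt(20986) + 20861)^(1/3))/72) + C4*exp(a*(25/(144*sqrt(20986) + 20861)^(1/3) + 5 + (144*sqrt(20986) + 20861)^(1/3))/36)


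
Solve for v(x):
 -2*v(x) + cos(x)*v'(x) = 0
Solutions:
 v(x) = C1*(sin(x) + 1)/(sin(x) - 1)


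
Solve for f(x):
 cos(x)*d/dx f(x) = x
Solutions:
 f(x) = C1 + Integral(x/cos(x), x)


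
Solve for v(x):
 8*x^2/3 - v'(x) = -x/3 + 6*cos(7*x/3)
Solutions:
 v(x) = C1 + 8*x^3/9 + x^2/6 - 18*sin(7*x/3)/7


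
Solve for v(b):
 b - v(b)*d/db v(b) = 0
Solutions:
 v(b) = -sqrt(C1 + b^2)
 v(b) = sqrt(C1 + b^2)


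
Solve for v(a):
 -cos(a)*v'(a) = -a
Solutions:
 v(a) = C1 + Integral(a/cos(a), a)


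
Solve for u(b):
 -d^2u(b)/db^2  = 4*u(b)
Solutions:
 u(b) = C1*sin(2*b) + C2*cos(2*b)


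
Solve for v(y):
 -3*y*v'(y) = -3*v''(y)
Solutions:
 v(y) = C1 + C2*erfi(sqrt(2)*y/2)


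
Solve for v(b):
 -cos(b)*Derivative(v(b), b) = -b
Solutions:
 v(b) = C1 + Integral(b/cos(b), b)


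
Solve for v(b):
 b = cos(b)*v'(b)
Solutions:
 v(b) = C1 + Integral(b/cos(b), b)


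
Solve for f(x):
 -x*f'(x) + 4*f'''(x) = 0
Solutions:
 f(x) = C1 + Integral(C2*airyai(2^(1/3)*x/2) + C3*airybi(2^(1/3)*x/2), x)


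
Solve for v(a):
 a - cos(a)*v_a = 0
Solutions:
 v(a) = C1 + Integral(a/cos(a), a)


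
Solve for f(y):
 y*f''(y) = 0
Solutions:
 f(y) = C1 + C2*y


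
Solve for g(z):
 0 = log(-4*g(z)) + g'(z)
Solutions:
 Integral(1/(log(-_y) + 2*log(2)), (_y, g(z))) = C1 - z


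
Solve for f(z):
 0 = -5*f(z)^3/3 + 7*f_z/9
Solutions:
 f(z) = -sqrt(14)*sqrt(-1/(C1 + 15*z))/2
 f(z) = sqrt(14)*sqrt(-1/(C1 + 15*z))/2


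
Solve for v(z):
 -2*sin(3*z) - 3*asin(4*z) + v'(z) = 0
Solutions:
 v(z) = C1 + 3*z*asin(4*z) + 3*sqrt(1 - 16*z^2)/4 - 2*cos(3*z)/3


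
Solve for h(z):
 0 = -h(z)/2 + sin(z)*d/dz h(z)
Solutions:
 h(z) = C1*(cos(z) - 1)^(1/4)/(cos(z) + 1)^(1/4)


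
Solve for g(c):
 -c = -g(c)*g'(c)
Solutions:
 g(c) = -sqrt(C1 + c^2)
 g(c) = sqrt(C1 + c^2)


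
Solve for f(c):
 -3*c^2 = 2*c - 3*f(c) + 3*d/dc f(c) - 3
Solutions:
 f(c) = C1*exp(c) + c^2 + 8*c/3 + 5/3


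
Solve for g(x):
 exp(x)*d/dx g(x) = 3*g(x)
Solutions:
 g(x) = C1*exp(-3*exp(-x))


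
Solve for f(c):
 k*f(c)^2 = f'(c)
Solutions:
 f(c) = -1/(C1 + c*k)


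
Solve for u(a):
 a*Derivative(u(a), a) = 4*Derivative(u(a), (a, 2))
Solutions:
 u(a) = C1 + C2*erfi(sqrt(2)*a/4)


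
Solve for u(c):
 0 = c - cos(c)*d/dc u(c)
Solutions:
 u(c) = C1 + Integral(c/cos(c), c)


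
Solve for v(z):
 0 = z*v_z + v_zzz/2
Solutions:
 v(z) = C1 + Integral(C2*airyai(-2^(1/3)*z) + C3*airybi(-2^(1/3)*z), z)


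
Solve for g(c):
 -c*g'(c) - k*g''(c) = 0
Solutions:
 g(c) = C1 + C2*sqrt(k)*erf(sqrt(2)*c*sqrt(1/k)/2)


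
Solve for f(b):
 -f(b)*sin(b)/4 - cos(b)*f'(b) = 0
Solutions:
 f(b) = C1*cos(b)^(1/4)


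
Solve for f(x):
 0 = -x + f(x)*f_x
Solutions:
 f(x) = -sqrt(C1 + x^2)
 f(x) = sqrt(C1 + x^2)


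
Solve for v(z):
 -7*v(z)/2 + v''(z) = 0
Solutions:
 v(z) = C1*exp(-sqrt(14)*z/2) + C2*exp(sqrt(14)*z/2)


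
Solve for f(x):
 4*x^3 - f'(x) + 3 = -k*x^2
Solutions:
 f(x) = C1 + k*x^3/3 + x^4 + 3*x


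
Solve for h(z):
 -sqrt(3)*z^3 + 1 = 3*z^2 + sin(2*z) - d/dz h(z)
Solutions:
 h(z) = C1 + sqrt(3)*z^4/4 + z^3 - z - cos(2*z)/2


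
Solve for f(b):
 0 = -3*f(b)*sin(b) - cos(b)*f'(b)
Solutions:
 f(b) = C1*cos(b)^3


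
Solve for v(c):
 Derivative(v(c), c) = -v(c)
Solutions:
 v(c) = C1*exp(-c)


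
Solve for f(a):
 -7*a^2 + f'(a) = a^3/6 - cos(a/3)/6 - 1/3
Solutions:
 f(a) = C1 + a^4/24 + 7*a^3/3 - a/3 - sin(a/3)/2


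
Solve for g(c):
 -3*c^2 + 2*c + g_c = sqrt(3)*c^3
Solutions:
 g(c) = C1 + sqrt(3)*c^4/4 + c^3 - c^2


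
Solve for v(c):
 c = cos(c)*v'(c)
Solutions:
 v(c) = C1 + Integral(c/cos(c), c)


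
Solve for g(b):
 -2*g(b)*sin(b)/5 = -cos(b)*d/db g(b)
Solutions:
 g(b) = C1/cos(b)^(2/5)


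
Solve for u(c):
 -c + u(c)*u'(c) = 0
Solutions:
 u(c) = -sqrt(C1 + c^2)
 u(c) = sqrt(C1 + c^2)


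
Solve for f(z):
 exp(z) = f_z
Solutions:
 f(z) = C1 + exp(z)


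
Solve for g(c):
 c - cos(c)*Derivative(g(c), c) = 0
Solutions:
 g(c) = C1 + Integral(c/cos(c), c)


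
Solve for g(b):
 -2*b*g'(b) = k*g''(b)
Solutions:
 g(b) = C1 + C2*sqrt(k)*erf(b*sqrt(1/k))


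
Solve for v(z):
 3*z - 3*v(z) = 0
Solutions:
 v(z) = z


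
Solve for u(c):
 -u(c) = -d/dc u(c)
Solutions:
 u(c) = C1*exp(c)


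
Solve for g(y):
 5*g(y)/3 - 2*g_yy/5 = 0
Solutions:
 g(y) = C1*exp(-5*sqrt(6)*y/6) + C2*exp(5*sqrt(6)*y/6)


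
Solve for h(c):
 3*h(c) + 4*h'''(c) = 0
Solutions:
 h(c) = C3*exp(-6^(1/3)*c/2) + (C1*sin(2^(1/3)*3^(5/6)*c/4) + C2*cos(2^(1/3)*3^(5/6)*c/4))*exp(6^(1/3)*c/4)


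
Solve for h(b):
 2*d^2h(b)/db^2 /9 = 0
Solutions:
 h(b) = C1 + C2*b


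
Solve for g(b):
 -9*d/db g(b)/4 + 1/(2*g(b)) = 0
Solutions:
 g(b) = -sqrt(C1 + 4*b)/3
 g(b) = sqrt(C1 + 4*b)/3


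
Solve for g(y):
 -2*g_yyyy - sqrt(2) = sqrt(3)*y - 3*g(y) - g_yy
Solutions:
 g(y) = C1*exp(-sqrt(6)*y/2) + C2*exp(sqrt(6)*y/2) + C3*sin(y) + C4*cos(y) + sqrt(3)*y/3 + sqrt(2)/3


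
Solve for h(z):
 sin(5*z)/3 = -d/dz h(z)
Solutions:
 h(z) = C1 + cos(5*z)/15


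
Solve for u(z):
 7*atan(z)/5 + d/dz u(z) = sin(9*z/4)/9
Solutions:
 u(z) = C1 - 7*z*atan(z)/5 + 7*log(z^2 + 1)/10 - 4*cos(9*z/4)/81


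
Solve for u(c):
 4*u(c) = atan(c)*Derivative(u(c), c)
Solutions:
 u(c) = C1*exp(4*Integral(1/atan(c), c))


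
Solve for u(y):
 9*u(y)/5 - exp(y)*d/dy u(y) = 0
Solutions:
 u(y) = C1*exp(-9*exp(-y)/5)


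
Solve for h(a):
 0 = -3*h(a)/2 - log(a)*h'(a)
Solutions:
 h(a) = C1*exp(-3*li(a)/2)


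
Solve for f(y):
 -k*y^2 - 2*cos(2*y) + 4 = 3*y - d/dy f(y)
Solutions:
 f(y) = C1 + k*y^3/3 + 3*y^2/2 - 4*y + sin(2*y)


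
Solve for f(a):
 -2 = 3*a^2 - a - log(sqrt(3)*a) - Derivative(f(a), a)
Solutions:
 f(a) = C1 + a^3 - a^2/2 - a*log(a) - a*log(3)/2 + 3*a


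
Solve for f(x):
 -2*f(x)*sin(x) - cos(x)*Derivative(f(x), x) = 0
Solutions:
 f(x) = C1*cos(x)^2


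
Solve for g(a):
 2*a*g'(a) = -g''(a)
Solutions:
 g(a) = C1 + C2*erf(a)


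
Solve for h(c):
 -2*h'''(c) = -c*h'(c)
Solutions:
 h(c) = C1 + Integral(C2*airyai(2^(2/3)*c/2) + C3*airybi(2^(2/3)*c/2), c)


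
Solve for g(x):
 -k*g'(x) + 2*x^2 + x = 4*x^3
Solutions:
 g(x) = C1 - x^4/k + 2*x^3/(3*k) + x^2/(2*k)


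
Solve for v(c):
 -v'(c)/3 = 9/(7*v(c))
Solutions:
 v(c) = -sqrt(C1 - 378*c)/7
 v(c) = sqrt(C1 - 378*c)/7


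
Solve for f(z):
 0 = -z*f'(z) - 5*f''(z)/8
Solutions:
 f(z) = C1 + C2*erf(2*sqrt(5)*z/5)


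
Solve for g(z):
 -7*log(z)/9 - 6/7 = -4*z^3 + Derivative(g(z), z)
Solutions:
 g(z) = C1 + z^4 - 7*z*log(z)/9 - 5*z/63


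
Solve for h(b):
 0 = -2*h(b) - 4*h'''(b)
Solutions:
 h(b) = C3*exp(-2^(2/3)*b/2) + (C1*sin(2^(2/3)*sqrt(3)*b/4) + C2*cos(2^(2/3)*sqrt(3)*b/4))*exp(2^(2/3)*b/4)


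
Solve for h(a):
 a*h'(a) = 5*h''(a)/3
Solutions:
 h(a) = C1 + C2*erfi(sqrt(30)*a/10)


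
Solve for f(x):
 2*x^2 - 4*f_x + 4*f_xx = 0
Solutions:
 f(x) = C1 + C2*exp(x) + x^3/6 + x^2/2 + x


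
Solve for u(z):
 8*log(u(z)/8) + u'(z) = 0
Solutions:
 -Integral(1/(-log(_y) + 3*log(2)), (_y, u(z)))/8 = C1 - z


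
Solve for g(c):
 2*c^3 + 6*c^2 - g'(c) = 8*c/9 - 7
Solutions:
 g(c) = C1 + c^4/2 + 2*c^3 - 4*c^2/9 + 7*c


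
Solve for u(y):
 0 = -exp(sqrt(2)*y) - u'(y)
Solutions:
 u(y) = C1 - sqrt(2)*exp(sqrt(2)*y)/2


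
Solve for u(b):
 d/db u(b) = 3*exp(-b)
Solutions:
 u(b) = C1 - 3*exp(-b)


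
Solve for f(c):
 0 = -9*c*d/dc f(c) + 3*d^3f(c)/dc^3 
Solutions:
 f(c) = C1 + Integral(C2*airyai(3^(1/3)*c) + C3*airybi(3^(1/3)*c), c)


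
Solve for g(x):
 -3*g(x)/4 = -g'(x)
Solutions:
 g(x) = C1*exp(3*x/4)


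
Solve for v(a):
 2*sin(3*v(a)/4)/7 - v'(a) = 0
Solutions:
 -2*a/7 + 2*log(cos(3*v(a)/4) - 1)/3 - 2*log(cos(3*v(a)/4) + 1)/3 = C1


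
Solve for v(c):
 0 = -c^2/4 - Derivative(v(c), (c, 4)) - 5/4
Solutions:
 v(c) = C1 + C2*c + C3*c^2 + C4*c^3 - c^6/1440 - 5*c^4/96


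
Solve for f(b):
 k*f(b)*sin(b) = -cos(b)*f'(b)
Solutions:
 f(b) = C1*exp(k*log(cos(b)))


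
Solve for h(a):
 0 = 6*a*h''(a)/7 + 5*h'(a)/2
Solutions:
 h(a) = C1 + C2/a^(23/12)


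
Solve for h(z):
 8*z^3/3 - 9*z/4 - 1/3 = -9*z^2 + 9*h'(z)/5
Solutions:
 h(z) = C1 + 10*z^4/27 + 5*z^3/3 - 5*z^2/8 - 5*z/27


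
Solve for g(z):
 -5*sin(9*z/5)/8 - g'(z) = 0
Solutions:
 g(z) = C1 + 25*cos(9*z/5)/72


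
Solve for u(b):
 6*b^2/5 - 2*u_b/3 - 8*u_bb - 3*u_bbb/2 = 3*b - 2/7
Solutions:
 u(b) = C1 + C2*exp(2*b*(-4 + sqrt(15))/3) + C3*exp(-2*b*(sqrt(15) + 4)/3) + 3*b^3/5 - 477*b^2/20 + 39531*b/70


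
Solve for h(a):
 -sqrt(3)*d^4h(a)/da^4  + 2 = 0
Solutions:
 h(a) = C1 + C2*a + C3*a^2 + C4*a^3 + sqrt(3)*a^4/36


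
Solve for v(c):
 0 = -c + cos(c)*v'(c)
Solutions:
 v(c) = C1 + Integral(c/cos(c), c)


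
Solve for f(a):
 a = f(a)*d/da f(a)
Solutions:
 f(a) = -sqrt(C1 + a^2)
 f(a) = sqrt(C1 + a^2)


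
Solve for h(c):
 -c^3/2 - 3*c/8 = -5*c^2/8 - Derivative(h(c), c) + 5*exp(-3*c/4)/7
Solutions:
 h(c) = C1 + c^4/8 - 5*c^3/24 + 3*c^2/16 - 20*exp(-3*c/4)/21


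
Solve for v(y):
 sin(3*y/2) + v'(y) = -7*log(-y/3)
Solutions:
 v(y) = C1 - 7*y*log(-y) + 7*y + 7*y*log(3) + 2*cos(3*y/2)/3


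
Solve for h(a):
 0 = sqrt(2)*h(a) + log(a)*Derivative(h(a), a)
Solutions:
 h(a) = C1*exp(-sqrt(2)*li(a))


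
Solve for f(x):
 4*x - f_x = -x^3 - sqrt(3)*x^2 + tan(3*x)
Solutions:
 f(x) = C1 + x^4/4 + sqrt(3)*x^3/3 + 2*x^2 + log(cos(3*x))/3


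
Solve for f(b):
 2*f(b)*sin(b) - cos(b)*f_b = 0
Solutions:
 f(b) = C1/cos(b)^2


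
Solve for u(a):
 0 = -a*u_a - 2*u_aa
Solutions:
 u(a) = C1 + C2*erf(a/2)


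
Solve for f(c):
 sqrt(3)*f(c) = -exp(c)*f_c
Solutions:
 f(c) = C1*exp(sqrt(3)*exp(-c))


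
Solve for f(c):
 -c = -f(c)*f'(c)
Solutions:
 f(c) = -sqrt(C1 + c^2)
 f(c) = sqrt(C1 + c^2)


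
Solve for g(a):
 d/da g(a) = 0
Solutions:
 g(a) = C1


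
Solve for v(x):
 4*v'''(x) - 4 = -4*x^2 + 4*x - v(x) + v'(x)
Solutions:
 v(x) = C1*exp(3^(1/3)*x*(3^(1/3)/(sqrt(78) + 9)^(1/3) + (sqrt(78) + 9)^(1/3))/12)*sin(3^(1/6)*x*(-3^(2/3)*(sqrt(78) + 9)^(1/3) + 3/(sqrt(78) + 9)^(1/3))/12) + C2*exp(3^(1/3)*x*(3^(1/3)/(sqrt(78) + 9)^(1/3) + (sqrt(78) + 9)^(1/3))/12)*cos(3^(1/6)*x*(-3^(2/3)*(sqrt(78) + 9)^(1/3) + 3/(sqrt(78) + 9)^(1/3))/12) + C3*exp(-3^(1/3)*x*(3^(1/3)/(sqrt(78) + 9)^(1/3) + (sqrt(78) + 9)^(1/3))/6) - 4*x^2 - 4*x


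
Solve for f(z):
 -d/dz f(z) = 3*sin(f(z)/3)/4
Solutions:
 3*z/4 + 3*log(cos(f(z)/3) - 1)/2 - 3*log(cos(f(z)/3) + 1)/2 = C1


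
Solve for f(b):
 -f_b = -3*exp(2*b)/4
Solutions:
 f(b) = C1 + 3*exp(2*b)/8


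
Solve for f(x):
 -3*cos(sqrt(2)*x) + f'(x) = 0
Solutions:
 f(x) = C1 + 3*sqrt(2)*sin(sqrt(2)*x)/2


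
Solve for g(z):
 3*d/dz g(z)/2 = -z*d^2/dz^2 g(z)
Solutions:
 g(z) = C1 + C2/sqrt(z)


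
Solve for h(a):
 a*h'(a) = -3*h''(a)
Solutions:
 h(a) = C1 + C2*erf(sqrt(6)*a/6)


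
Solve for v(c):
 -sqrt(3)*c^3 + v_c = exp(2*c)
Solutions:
 v(c) = C1 + sqrt(3)*c^4/4 + exp(2*c)/2


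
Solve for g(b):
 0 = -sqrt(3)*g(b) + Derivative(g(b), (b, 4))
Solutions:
 g(b) = C1*exp(-3^(1/8)*b) + C2*exp(3^(1/8)*b) + C3*sin(3^(1/8)*b) + C4*cos(3^(1/8)*b)


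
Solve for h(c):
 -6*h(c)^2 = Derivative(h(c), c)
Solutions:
 h(c) = 1/(C1 + 6*c)


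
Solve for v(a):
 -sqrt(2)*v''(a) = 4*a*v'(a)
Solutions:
 v(a) = C1 + C2*erf(2^(1/4)*a)


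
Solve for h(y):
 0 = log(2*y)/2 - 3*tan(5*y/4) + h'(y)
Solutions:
 h(y) = C1 - y*log(y)/2 - y*log(2)/2 + y/2 - 12*log(cos(5*y/4))/5


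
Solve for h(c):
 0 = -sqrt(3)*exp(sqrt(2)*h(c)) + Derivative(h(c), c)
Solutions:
 h(c) = sqrt(2)*(2*log(-1/(C1 + sqrt(3)*c)) - log(2))/4


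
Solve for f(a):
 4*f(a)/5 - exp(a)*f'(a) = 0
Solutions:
 f(a) = C1*exp(-4*exp(-a)/5)


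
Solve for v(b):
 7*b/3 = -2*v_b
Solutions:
 v(b) = C1 - 7*b^2/12


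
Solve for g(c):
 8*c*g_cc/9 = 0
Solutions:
 g(c) = C1 + C2*c


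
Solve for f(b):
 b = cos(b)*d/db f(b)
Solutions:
 f(b) = C1 + Integral(b/cos(b), b)


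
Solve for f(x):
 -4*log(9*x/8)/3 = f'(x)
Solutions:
 f(x) = C1 - 4*x*log(x)/3 - 8*x*log(3)/3 + 4*x/3 + 4*x*log(2)


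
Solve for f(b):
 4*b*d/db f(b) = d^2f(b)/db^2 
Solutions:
 f(b) = C1 + C2*erfi(sqrt(2)*b)


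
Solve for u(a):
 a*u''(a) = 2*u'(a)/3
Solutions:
 u(a) = C1 + C2*a^(5/3)


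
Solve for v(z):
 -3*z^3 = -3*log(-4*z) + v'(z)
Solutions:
 v(z) = C1 - 3*z^4/4 + 3*z*log(-z) + 3*z*(-1 + 2*log(2))


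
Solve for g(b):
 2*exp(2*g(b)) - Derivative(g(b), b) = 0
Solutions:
 g(b) = log(-sqrt(-1/(C1 + 2*b))) - log(2)/2
 g(b) = log(-1/(C1 + 2*b))/2 - log(2)/2


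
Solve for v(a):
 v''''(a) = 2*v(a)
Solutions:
 v(a) = C1*exp(-2^(1/4)*a) + C2*exp(2^(1/4)*a) + C3*sin(2^(1/4)*a) + C4*cos(2^(1/4)*a)


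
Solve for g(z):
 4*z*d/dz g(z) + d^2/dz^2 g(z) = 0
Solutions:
 g(z) = C1 + C2*erf(sqrt(2)*z)


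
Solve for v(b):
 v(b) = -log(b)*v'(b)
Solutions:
 v(b) = C1*exp(-li(b))


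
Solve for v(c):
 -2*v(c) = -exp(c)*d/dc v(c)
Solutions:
 v(c) = C1*exp(-2*exp(-c))


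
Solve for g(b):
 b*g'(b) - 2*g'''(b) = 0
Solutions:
 g(b) = C1 + Integral(C2*airyai(2^(2/3)*b/2) + C3*airybi(2^(2/3)*b/2), b)


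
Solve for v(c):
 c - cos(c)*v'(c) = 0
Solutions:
 v(c) = C1 + Integral(c/cos(c), c)


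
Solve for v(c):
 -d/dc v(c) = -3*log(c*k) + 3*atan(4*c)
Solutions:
 v(c) = C1 + 3*c*log(c*k) - 3*c*atan(4*c) - 3*c + 3*log(16*c^2 + 1)/8


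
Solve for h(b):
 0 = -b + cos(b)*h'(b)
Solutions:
 h(b) = C1 + Integral(b/cos(b), b)


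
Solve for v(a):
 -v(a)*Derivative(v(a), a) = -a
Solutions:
 v(a) = -sqrt(C1 + a^2)
 v(a) = sqrt(C1 + a^2)


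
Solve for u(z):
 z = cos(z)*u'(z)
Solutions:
 u(z) = C1 + Integral(z/cos(z), z)


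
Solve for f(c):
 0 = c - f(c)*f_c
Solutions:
 f(c) = -sqrt(C1 + c^2)
 f(c) = sqrt(C1 + c^2)


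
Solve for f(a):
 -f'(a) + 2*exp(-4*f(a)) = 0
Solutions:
 f(a) = log(-I*(C1 + 8*a)^(1/4))
 f(a) = log(I*(C1 + 8*a)^(1/4))
 f(a) = log(-(C1 + 8*a)^(1/4))
 f(a) = log(C1 + 8*a)/4


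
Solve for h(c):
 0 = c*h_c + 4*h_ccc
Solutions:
 h(c) = C1 + Integral(C2*airyai(-2^(1/3)*c/2) + C3*airybi(-2^(1/3)*c/2), c)


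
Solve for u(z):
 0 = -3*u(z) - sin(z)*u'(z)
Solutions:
 u(z) = C1*(cos(z) + 1)^(3/2)/(cos(z) - 1)^(3/2)


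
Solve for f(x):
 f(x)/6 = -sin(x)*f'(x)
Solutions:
 f(x) = C1*(cos(x) + 1)^(1/12)/(cos(x) - 1)^(1/12)


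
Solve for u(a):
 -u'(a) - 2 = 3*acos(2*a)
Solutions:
 u(a) = C1 - 3*a*acos(2*a) - 2*a + 3*sqrt(1 - 4*a^2)/2


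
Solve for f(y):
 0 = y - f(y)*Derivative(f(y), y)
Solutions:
 f(y) = -sqrt(C1 + y^2)
 f(y) = sqrt(C1 + y^2)


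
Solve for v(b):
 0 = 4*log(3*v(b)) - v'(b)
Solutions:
 -Integral(1/(log(_y) + log(3)), (_y, v(b)))/4 = C1 - b


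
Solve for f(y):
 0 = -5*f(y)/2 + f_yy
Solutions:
 f(y) = C1*exp(-sqrt(10)*y/2) + C2*exp(sqrt(10)*y/2)


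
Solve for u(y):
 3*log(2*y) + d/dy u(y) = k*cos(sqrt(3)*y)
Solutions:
 u(y) = C1 + sqrt(3)*k*sin(sqrt(3)*y)/3 - 3*y*log(y) - 3*y*log(2) + 3*y


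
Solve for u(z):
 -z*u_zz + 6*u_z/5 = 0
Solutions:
 u(z) = C1 + C2*z^(11/5)


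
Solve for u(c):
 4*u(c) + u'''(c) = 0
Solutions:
 u(c) = C3*exp(-2^(2/3)*c) + (C1*sin(2^(2/3)*sqrt(3)*c/2) + C2*cos(2^(2/3)*sqrt(3)*c/2))*exp(2^(2/3)*c/2)


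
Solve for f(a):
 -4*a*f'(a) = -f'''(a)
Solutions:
 f(a) = C1 + Integral(C2*airyai(2^(2/3)*a) + C3*airybi(2^(2/3)*a), a)


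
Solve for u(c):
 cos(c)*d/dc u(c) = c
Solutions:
 u(c) = C1 + Integral(c/cos(c), c)


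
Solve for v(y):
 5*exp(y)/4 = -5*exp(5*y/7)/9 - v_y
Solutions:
 v(y) = C1 - 7*exp(5*y/7)/9 - 5*exp(y)/4


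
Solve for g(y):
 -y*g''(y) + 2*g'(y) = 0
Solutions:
 g(y) = C1 + C2*y^3


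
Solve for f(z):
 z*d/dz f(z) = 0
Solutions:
 f(z) = C1


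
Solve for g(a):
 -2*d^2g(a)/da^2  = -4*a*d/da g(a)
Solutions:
 g(a) = C1 + C2*erfi(a)


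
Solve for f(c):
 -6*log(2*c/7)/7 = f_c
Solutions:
 f(c) = C1 - 6*c*log(c)/7 - 6*c*log(2)/7 + 6*c/7 + 6*c*log(7)/7


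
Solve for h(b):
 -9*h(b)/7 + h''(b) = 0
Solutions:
 h(b) = C1*exp(-3*sqrt(7)*b/7) + C2*exp(3*sqrt(7)*b/7)


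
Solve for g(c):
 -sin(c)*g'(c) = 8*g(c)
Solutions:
 g(c) = C1*(cos(c)^4 + 4*cos(c)^3 + 6*cos(c)^2 + 4*cos(c) + 1)/(cos(c)^4 - 4*cos(c)^3 + 6*cos(c)^2 - 4*cos(c) + 1)


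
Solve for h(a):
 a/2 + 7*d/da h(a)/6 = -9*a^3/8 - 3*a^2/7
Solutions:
 h(a) = C1 - 27*a^4/112 - 6*a^3/49 - 3*a^2/14


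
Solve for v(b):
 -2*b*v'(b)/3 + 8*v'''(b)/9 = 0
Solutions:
 v(b) = C1 + Integral(C2*airyai(6^(1/3)*b/2) + C3*airybi(6^(1/3)*b/2), b)


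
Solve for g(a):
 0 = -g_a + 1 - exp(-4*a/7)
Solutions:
 g(a) = C1 + a + 7*exp(-4*a/7)/4


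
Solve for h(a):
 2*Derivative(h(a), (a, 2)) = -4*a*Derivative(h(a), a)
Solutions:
 h(a) = C1 + C2*erf(a)


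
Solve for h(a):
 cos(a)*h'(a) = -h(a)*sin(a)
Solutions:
 h(a) = C1*cos(a)


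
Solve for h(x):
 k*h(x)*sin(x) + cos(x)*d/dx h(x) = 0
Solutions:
 h(x) = C1*exp(k*log(cos(x)))


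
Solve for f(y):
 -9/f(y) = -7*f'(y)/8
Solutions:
 f(y) = -sqrt(C1 + 1008*y)/7
 f(y) = sqrt(C1 + 1008*y)/7


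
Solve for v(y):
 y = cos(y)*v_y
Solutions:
 v(y) = C1 + Integral(y/cos(y), y)


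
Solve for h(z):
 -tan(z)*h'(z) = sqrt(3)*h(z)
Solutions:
 h(z) = C1/sin(z)^(sqrt(3))


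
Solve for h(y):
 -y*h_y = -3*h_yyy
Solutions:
 h(y) = C1 + Integral(C2*airyai(3^(2/3)*y/3) + C3*airybi(3^(2/3)*y/3), y)


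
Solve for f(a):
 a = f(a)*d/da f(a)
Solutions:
 f(a) = -sqrt(C1 + a^2)
 f(a) = sqrt(C1 + a^2)


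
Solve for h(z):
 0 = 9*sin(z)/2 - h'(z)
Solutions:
 h(z) = C1 - 9*cos(z)/2


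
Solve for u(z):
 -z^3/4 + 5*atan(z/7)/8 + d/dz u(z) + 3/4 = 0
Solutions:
 u(z) = C1 + z^4/16 - 5*z*atan(z/7)/8 - 3*z/4 + 35*log(z^2 + 49)/16


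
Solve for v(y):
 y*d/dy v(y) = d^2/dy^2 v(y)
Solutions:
 v(y) = C1 + C2*erfi(sqrt(2)*y/2)


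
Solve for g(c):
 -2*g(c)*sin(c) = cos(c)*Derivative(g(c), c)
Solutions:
 g(c) = C1*cos(c)^2


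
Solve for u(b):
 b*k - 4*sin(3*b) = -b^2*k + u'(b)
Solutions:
 u(b) = C1 + b^3*k/3 + b^2*k/2 + 4*cos(3*b)/3


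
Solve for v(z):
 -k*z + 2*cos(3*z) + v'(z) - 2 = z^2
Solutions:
 v(z) = C1 + k*z^2/2 + z^3/3 + 2*z - 2*sin(3*z)/3


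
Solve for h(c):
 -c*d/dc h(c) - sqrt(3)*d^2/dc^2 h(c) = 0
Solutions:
 h(c) = C1 + C2*erf(sqrt(2)*3^(3/4)*c/6)


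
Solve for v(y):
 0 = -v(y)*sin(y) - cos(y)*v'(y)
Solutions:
 v(y) = C1*cos(y)


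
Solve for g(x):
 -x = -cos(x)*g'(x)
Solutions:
 g(x) = C1 + Integral(x/cos(x), x)


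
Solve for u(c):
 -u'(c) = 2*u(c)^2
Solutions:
 u(c) = 1/(C1 + 2*c)


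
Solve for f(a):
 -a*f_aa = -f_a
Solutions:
 f(a) = C1 + C2*a^2


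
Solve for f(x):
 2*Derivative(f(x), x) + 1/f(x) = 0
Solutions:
 f(x) = -sqrt(C1 - x)
 f(x) = sqrt(C1 - x)


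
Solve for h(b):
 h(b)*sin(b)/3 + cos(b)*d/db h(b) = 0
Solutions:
 h(b) = C1*cos(b)^(1/3)


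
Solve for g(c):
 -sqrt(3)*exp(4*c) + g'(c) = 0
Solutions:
 g(c) = C1 + sqrt(3)*exp(4*c)/4


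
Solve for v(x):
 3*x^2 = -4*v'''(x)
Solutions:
 v(x) = C1 + C2*x + C3*x^2 - x^5/80


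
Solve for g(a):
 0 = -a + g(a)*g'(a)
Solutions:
 g(a) = -sqrt(C1 + a^2)
 g(a) = sqrt(C1 + a^2)


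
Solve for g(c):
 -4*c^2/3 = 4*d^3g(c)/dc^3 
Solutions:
 g(c) = C1 + C2*c + C3*c^2 - c^5/180


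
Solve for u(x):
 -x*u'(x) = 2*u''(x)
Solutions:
 u(x) = C1 + C2*erf(x/2)


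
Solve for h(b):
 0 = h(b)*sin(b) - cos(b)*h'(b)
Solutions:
 h(b) = C1/cos(b)


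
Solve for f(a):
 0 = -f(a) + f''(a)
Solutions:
 f(a) = C1*exp(-a) + C2*exp(a)


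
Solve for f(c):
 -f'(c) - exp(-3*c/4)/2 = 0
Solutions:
 f(c) = C1 + 2*exp(-3*c/4)/3


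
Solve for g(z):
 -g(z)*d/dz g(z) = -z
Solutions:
 g(z) = -sqrt(C1 + z^2)
 g(z) = sqrt(C1 + z^2)


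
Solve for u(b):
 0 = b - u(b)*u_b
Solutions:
 u(b) = -sqrt(C1 + b^2)
 u(b) = sqrt(C1 + b^2)


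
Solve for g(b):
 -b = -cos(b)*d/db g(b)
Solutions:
 g(b) = C1 + Integral(b/cos(b), b)


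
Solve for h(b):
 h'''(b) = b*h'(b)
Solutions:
 h(b) = C1 + Integral(C2*airyai(b) + C3*airybi(b), b)


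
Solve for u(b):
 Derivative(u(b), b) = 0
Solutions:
 u(b) = C1


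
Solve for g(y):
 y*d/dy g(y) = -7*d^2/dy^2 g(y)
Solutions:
 g(y) = C1 + C2*erf(sqrt(14)*y/14)


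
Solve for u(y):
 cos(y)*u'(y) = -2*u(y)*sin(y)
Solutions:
 u(y) = C1*cos(y)^2


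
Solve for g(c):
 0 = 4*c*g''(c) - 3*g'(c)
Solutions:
 g(c) = C1 + C2*c^(7/4)


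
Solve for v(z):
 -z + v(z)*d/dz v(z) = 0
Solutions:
 v(z) = -sqrt(C1 + z^2)
 v(z) = sqrt(C1 + z^2)


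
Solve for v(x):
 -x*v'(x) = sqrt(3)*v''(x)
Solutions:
 v(x) = C1 + C2*erf(sqrt(2)*3^(3/4)*x/6)


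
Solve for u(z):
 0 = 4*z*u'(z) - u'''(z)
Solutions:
 u(z) = C1 + Integral(C2*airyai(2^(2/3)*z) + C3*airybi(2^(2/3)*z), z)


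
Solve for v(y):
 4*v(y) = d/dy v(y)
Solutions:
 v(y) = C1*exp(4*y)


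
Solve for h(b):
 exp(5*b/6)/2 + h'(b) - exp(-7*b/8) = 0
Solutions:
 h(b) = C1 - 3*exp(5*b/6)/5 - 8*exp(-7*b/8)/7


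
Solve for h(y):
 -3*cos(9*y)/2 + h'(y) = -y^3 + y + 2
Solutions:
 h(y) = C1 - y^4/4 + y^2/2 + 2*y + sin(9*y)/6


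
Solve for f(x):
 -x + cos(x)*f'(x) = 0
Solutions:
 f(x) = C1 + Integral(x/cos(x), x)


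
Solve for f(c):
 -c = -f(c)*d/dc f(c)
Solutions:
 f(c) = -sqrt(C1 + c^2)
 f(c) = sqrt(C1 + c^2)


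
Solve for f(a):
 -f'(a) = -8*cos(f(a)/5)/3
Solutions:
 -8*a/3 - 5*log(sin(f(a)/5) - 1)/2 + 5*log(sin(f(a)/5) + 1)/2 = C1


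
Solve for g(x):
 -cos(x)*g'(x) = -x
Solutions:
 g(x) = C1 + Integral(x/cos(x), x)


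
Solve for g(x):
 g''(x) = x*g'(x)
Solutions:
 g(x) = C1 + C2*erfi(sqrt(2)*x/2)


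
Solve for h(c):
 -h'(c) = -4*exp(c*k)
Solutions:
 h(c) = C1 + 4*exp(c*k)/k


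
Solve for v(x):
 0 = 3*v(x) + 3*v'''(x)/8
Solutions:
 v(x) = C3*exp(-2*x) + (C1*sin(sqrt(3)*x) + C2*cos(sqrt(3)*x))*exp(x)


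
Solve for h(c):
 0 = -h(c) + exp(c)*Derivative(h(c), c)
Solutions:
 h(c) = C1*exp(-exp(-c))


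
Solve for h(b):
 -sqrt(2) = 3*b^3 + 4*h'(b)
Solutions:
 h(b) = C1 - 3*b^4/16 - sqrt(2)*b/4


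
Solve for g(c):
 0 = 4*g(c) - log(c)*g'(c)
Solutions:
 g(c) = C1*exp(4*li(c))


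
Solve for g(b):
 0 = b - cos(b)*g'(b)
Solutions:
 g(b) = C1 + Integral(b/cos(b), b)


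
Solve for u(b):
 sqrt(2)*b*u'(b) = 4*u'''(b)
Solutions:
 u(b) = C1 + Integral(C2*airyai(sqrt(2)*b/2) + C3*airybi(sqrt(2)*b/2), b)


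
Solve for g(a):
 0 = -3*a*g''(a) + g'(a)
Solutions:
 g(a) = C1 + C2*a^(4/3)


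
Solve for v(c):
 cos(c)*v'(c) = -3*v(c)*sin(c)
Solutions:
 v(c) = C1*cos(c)^3


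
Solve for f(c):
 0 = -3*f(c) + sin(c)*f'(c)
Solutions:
 f(c) = C1*(cos(c) - 1)^(3/2)/(cos(c) + 1)^(3/2)


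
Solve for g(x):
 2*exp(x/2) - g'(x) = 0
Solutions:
 g(x) = C1 + 4*exp(x/2)


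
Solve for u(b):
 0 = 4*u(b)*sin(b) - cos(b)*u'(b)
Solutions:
 u(b) = C1/cos(b)^4


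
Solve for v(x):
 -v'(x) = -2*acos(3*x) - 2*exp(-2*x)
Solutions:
 v(x) = C1 + 2*x*acos(3*x) - 2*sqrt(1 - 9*x^2)/3 - exp(-2*x)


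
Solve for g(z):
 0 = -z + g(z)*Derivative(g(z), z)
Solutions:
 g(z) = -sqrt(C1 + z^2)
 g(z) = sqrt(C1 + z^2)


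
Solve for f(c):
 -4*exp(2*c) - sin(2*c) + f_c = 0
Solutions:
 f(c) = C1 + 2*exp(2*c) - cos(2*c)/2


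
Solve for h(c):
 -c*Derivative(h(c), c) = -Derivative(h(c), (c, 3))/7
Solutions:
 h(c) = C1 + Integral(C2*airyai(7^(1/3)*c) + C3*airybi(7^(1/3)*c), c)


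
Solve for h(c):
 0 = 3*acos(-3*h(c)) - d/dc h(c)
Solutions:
 Integral(1/acos(-3*_y), (_y, h(c))) = C1 + 3*c


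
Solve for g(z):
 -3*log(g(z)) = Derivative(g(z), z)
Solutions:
 li(g(z)) = C1 - 3*z


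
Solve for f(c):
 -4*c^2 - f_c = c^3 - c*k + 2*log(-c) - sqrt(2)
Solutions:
 f(c) = C1 - c^4/4 - 4*c^3/3 + c^2*k/2 - 2*c*log(-c) + c*(sqrt(2) + 2)


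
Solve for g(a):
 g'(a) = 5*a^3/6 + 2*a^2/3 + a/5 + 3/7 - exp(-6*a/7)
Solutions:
 g(a) = C1 + 5*a^4/24 + 2*a^3/9 + a^2/10 + 3*a/7 + 7*exp(-6*a/7)/6


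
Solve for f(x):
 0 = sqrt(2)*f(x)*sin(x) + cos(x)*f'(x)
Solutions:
 f(x) = C1*cos(x)^(sqrt(2))


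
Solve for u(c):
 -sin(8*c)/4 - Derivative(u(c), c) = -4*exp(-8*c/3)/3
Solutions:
 u(c) = C1 + cos(8*c)/32 - exp(-8*c/3)/2


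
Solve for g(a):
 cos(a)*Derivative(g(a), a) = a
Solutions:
 g(a) = C1 + Integral(a/cos(a), a)


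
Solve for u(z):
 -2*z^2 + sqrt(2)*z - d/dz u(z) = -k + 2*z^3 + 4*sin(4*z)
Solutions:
 u(z) = C1 + k*z - z^4/2 - 2*z^3/3 + sqrt(2)*z^2/2 + cos(4*z)


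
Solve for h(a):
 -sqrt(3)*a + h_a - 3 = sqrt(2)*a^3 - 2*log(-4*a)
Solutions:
 h(a) = C1 + sqrt(2)*a^4/4 + sqrt(3)*a^2/2 - 2*a*log(-a) + a*(5 - 4*log(2))


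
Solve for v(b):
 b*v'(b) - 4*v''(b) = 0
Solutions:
 v(b) = C1 + C2*erfi(sqrt(2)*b/4)


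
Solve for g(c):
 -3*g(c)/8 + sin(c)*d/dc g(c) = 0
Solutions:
 g(c) = C1*(cos(c) - 1)^(3/16)/(cos(c) + 1)^(3/16)


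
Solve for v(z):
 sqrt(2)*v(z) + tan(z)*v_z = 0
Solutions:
 v(z) = C1/sin(z)^(sqrt(2))


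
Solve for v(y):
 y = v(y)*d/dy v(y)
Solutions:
 v(y) = -sqrt(C1 + y^2)
 v(y) = sqrt(C1 + y^2)


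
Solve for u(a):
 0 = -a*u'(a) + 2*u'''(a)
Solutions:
 u(a) = C1 + Integral(C2*airyai(2^(2/3)*a/2) + C3*airybi(2^(2/3)*a/2), a)


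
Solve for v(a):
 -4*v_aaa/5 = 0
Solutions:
 v(a) = C1 + C2*a + C3*a^2


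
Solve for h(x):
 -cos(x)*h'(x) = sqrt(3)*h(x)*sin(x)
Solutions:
 h(x) = C1*cos(x)^(sqrt(3))


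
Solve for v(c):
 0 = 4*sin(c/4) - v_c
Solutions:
 v(c) = C1 - 16*cos(c/4)


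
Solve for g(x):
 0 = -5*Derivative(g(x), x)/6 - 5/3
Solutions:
 g(x) = C1 - 2*x


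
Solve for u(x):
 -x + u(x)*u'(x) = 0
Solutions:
 u(x) = -sqrt(C1 + x^2)
 u(x) = sqrt(C1 + x^2)


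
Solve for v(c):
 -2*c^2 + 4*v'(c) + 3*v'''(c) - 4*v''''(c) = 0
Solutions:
 v(c) = C1 + C2*exp(c*(-(8*sqrt(17) + 33)^(1/3) - 1/(8*sqrt(17) + 33)^(1/3) + 2)/8)*sin(sqrt(3)*c*(-(8*sqrt(17) + 33)^(1/3) + (8*sqrt(17) + 33)^(-1/3))/8) + C3*exp(c*(-(8*sqrt(17) + 33)^(1/3) - 1/(8*sqrt(17) + 33)^(1/3) + 2)/8)*cos(sqrt(3)*c*(-(8*sqrt(17) + 33)^(1/3) + (8*sqrt(17) + 33)^(-1/3))/8) + C4*exp(c*((8*sqrt(17) + 33)^(-1/3) + 1 + (8*sqrt(17) + 33)^(1/3))/4) + c^3/6 - 3*c/4


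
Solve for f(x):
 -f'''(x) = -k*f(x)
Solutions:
 f(x) = C1*exp(k^(1/3)*x) + C2*exp(k^(1/3)*x*(-1 + sqrt(3)*I)/2) + C3*exp(-k^(1/3)*x*(1 + sqrt(3)*I)/2)


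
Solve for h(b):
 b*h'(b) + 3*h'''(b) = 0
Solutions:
 h(b) = C1 + Integral(C2*airyai(-3^(2/3)*b/3) + C3*airybi(-3^(2/3)*b/3), b)


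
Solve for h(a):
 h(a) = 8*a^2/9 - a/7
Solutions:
 h(a) = a*(56*a - 9)/63


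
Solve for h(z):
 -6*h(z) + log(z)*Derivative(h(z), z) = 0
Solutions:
 h(z) = C1*exp(6*li(z))
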